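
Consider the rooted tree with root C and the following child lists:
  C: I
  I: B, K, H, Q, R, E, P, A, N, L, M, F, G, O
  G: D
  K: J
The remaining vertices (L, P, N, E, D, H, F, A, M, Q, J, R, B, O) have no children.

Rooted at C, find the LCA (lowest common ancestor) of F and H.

I

Ancestors of F (toward the root): F, I, C.
Ancestors of H: H, I, C.
The deepest node appearing in both lists is I.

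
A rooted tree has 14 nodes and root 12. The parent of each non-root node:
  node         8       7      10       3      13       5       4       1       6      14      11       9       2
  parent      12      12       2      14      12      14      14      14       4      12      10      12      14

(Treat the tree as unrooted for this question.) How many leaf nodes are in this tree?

9

Exactly 9 nodes have a single neighbour: 1, 3, 5, 6, 7, 8, 9, 11, 13.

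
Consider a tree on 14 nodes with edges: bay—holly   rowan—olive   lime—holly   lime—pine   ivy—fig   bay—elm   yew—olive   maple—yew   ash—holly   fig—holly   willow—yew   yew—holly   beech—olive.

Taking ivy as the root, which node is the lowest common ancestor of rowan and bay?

holly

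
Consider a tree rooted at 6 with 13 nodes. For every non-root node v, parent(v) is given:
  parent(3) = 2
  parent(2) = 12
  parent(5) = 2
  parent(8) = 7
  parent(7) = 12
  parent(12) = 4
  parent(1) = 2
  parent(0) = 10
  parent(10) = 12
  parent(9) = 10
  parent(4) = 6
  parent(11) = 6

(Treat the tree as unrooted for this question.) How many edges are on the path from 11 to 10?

4

Walking from 11: 11 – 6 – 4 – 12 – 10. Length 4.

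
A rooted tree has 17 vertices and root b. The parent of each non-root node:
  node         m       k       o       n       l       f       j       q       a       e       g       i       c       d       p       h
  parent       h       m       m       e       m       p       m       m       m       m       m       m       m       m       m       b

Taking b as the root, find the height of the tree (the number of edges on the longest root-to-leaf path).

4

n sits deepest: b → h → m → e → n — 4 edges from the root.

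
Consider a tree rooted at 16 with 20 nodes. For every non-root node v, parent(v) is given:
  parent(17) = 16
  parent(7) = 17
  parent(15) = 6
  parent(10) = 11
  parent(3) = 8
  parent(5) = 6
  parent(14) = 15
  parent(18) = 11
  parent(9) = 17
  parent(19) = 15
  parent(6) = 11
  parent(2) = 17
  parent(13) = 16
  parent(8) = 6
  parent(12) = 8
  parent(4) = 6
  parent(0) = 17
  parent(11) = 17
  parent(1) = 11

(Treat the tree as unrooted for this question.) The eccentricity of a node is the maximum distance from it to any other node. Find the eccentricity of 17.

4

The node farthest from 17 is 3 (12, 19, 14 also at distance 4), via 17–11–6–8–3 — 4 edges.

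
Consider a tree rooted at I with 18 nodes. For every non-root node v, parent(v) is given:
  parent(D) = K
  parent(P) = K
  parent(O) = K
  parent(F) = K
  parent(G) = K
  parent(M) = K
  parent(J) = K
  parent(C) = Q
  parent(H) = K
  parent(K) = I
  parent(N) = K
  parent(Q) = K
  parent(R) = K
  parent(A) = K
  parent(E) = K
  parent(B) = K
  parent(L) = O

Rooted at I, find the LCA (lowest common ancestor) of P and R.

K

P's ancestor chain is P, K, I and R's is R, K, I; they first meet at K.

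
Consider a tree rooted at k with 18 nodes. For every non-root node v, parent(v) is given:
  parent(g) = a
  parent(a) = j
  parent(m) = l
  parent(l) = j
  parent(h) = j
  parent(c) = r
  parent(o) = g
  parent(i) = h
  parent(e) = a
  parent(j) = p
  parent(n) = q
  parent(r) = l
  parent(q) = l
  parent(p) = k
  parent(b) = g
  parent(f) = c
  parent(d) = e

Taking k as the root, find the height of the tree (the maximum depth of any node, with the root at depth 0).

A deepest node is f, reached by k – p – j – l – r – c – f.
That path has 6 edges, so the height is 6.

6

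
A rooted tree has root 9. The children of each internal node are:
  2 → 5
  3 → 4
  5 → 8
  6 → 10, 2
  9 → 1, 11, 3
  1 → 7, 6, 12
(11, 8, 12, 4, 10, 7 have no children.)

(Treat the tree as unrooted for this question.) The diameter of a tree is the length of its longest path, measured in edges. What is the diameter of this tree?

7

Starting from 8, a farthest node is 4 at distance 7.
One longest path: 8–5–2–6–1–9–3–4.
So the diameter is 7.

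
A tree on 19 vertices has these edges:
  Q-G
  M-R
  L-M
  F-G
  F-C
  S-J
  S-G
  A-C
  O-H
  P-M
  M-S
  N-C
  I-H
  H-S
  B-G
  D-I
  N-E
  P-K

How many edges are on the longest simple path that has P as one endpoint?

7

The node farthest from P is E, via P-M-S-G-F-C-N-E — 7 edges.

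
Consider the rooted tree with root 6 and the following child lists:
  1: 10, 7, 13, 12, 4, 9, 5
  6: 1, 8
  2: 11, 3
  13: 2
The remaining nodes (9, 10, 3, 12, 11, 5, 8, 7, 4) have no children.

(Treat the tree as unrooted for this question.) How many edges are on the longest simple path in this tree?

Starting from 3, a farthest node is 8 at distance 5.
One longest path: 3 – 2 – 13 – 1 – 6 – 8.
So the diameter is 5.

5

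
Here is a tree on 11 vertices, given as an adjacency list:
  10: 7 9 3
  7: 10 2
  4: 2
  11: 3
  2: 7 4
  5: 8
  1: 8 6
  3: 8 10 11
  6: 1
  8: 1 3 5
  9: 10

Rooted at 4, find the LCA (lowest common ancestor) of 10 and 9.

Ancestors of 10 (toward the root): 10, 7, 2, 4.
Ancestors of 9: 9, 10, 7, 2, 4.
The deepest node appearing in both lists is 10.

10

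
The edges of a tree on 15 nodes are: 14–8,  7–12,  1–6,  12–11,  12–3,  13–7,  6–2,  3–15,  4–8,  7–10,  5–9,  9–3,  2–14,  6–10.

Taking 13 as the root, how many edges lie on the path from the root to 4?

Path from 13 to 4: 13 – 7 – 10 – 6 – 2 – 14 – 8 – 4, which has 7 edges.

7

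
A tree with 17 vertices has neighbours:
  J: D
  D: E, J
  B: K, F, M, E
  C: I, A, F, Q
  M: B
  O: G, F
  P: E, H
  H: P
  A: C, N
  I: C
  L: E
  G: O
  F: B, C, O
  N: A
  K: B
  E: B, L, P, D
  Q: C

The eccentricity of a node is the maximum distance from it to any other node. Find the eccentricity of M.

A farthest node from M is N.
The path M – B – F – C – A – N has 5 edges.

5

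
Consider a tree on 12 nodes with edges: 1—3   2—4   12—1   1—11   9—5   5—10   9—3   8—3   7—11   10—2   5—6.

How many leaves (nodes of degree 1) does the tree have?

5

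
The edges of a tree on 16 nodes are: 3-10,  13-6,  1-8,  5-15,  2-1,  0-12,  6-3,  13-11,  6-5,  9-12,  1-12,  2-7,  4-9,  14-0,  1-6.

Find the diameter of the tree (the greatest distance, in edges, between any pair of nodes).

6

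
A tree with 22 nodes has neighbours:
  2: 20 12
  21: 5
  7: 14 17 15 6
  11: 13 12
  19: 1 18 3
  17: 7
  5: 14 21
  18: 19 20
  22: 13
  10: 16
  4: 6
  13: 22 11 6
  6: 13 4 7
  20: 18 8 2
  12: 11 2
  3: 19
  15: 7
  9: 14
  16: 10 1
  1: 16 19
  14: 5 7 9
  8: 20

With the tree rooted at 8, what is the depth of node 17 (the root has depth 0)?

8

Climbing from 17 to the root: 17–7–6–13–11–12–2–20–8. That's 8 steps.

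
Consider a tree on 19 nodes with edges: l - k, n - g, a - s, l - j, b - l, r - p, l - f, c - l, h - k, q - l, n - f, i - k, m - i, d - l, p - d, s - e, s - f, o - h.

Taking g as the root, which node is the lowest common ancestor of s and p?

f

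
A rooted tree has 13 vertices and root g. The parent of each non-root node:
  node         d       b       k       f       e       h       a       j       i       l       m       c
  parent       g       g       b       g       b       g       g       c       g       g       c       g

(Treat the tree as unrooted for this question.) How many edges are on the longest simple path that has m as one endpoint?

Distances from m peak at 4, attained at e (k also at distance 4).
m–c–g–b–e

4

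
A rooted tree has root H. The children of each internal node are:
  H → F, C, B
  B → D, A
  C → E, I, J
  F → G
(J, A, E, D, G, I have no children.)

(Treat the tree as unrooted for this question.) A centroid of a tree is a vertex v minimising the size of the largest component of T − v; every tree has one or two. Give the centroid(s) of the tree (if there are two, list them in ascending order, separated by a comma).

Removing H splits the tree into components of sizes 4, 3, 2; the largest is 4 ≤ ⌊10/2⌋ = 5.
Every other node leaves some component of size > 5, so the centroid is unique.

H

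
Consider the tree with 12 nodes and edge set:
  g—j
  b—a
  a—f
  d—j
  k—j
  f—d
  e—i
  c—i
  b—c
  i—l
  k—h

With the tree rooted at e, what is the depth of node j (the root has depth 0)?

7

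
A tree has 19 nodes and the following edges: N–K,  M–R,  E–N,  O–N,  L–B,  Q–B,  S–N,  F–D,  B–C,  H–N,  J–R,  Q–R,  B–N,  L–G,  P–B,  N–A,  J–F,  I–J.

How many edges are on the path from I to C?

5

Walking from I: I – J – R – Q – B – C. Length 5.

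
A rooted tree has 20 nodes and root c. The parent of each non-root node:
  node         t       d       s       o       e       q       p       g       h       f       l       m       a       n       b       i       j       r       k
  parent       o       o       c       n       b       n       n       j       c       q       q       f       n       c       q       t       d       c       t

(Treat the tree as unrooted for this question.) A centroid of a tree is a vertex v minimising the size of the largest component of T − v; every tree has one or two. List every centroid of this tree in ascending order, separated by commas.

Removing n splits the tree into components of sizes 7, 6, 4, 1, 1; the largest is 7 ≤ ⌊20/2⌋ = 10.
Every other node leaves some component of size > 10, so the centroid is unique.

n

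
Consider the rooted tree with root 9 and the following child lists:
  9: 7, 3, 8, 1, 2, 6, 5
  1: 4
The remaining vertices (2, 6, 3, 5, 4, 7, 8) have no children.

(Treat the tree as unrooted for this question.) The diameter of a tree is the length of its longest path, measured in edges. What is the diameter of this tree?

3

Starting from 4, a farthest node is 7 at distance 3.
One longest path: 4 - 1 - 9 - 7.
So the diameter is 3.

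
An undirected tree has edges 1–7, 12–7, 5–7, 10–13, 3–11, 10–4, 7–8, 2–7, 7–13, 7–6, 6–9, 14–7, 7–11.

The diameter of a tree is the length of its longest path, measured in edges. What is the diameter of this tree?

5

A longest path is 4–10–13–7–11–3, with 5 edges.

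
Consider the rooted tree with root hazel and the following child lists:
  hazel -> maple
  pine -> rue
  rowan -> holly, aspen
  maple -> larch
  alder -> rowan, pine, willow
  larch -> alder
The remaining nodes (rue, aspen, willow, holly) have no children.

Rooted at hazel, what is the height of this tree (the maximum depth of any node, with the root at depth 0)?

A deepest node is aspen, reached by hazel–maple–larch–alder–rowan–aspen.
That path has 5 edges, so the height is 5.

5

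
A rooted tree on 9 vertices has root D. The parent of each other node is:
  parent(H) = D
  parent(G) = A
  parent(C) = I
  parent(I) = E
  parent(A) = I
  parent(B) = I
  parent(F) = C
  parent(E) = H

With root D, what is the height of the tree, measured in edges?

5

The longest root-to-leaf path is D–H–E–I–C–F (5 edges).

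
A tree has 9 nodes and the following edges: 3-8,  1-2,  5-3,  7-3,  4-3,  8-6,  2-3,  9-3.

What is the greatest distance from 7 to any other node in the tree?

3

The node farthest from 7 is 1 (6 also at distance 3), via 7–3–2–1 — 3 edges.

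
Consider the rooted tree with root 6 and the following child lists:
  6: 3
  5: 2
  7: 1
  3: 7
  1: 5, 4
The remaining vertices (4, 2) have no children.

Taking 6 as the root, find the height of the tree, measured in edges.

5

The longest root-to-leaf path is 6-3-7-1-5-2 (5 edges).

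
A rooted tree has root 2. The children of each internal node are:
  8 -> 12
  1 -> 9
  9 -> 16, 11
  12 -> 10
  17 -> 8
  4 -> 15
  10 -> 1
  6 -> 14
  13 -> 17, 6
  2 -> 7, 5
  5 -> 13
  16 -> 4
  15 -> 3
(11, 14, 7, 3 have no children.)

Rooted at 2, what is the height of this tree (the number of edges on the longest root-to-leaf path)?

12

The longest root-to-leaf path is 2 – 5 – 13 – 17 – 8 – 12 – 10 – 1 – 9 – 16 – 4 – 15 – 3 (12 edges).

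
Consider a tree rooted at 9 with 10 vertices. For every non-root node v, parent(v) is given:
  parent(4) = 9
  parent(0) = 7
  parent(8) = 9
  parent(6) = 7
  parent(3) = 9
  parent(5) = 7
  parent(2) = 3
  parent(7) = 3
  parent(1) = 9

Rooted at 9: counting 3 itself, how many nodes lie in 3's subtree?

6

3's subtree: {3, 2, 7, 0, 5, 6}, size 6.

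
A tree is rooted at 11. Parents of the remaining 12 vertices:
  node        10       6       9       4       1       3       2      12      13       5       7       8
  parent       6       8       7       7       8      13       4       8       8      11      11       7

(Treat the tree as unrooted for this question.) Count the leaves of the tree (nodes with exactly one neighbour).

The leaves are 1, 2, 3, 5, 9, 10, 12.
That is 7 leaves.

7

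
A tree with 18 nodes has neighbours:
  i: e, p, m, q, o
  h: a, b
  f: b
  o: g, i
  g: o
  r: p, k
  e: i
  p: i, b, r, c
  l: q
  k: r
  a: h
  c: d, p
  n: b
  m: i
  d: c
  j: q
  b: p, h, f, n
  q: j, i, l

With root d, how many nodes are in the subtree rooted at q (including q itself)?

3

The subtree rooted at q contains: q, l, j — 3 nodes.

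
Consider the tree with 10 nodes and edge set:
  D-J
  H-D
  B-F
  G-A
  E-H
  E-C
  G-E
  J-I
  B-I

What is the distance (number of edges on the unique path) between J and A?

J - D - H - E - G - A: 5 edges.

5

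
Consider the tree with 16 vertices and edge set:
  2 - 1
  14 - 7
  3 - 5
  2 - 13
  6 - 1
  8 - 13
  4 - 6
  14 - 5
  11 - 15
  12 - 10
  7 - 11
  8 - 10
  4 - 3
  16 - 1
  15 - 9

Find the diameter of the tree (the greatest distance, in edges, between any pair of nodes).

Starting from 9, a farthest node is 12 at distance 14.
One longest path: 9–15–11–7–14–5–3–4–6–1–2–13–8–10–12.
So the diameter is 14.

14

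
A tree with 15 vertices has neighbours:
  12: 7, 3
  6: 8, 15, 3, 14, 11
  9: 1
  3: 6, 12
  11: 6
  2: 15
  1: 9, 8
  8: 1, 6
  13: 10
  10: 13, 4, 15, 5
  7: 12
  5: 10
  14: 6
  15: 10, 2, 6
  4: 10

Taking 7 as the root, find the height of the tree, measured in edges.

6

5 sits deepest: 7 → 12 → 3 → 6 → 15 → 10 → 5 — 6 edges from the root.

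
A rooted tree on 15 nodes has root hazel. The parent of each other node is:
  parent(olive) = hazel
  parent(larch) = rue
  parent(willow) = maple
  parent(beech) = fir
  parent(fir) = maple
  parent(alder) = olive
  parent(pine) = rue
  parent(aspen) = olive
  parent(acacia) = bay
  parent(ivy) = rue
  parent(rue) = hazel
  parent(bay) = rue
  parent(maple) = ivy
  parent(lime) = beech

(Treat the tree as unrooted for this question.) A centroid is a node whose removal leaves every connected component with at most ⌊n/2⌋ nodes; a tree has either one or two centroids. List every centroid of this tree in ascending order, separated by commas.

If rue is removed the pieces have sizes 6, 4, 2, 1, 1, all ≤ ⌊15/2⌋ = 7.
No neighbour of rue does as well, so rue is the unique centroid.

rue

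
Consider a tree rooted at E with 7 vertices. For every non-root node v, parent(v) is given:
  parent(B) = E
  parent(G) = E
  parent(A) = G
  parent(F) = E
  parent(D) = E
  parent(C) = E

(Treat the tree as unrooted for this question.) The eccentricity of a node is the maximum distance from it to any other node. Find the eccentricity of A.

A farthest node from A is D (B, F, C also at distance 3).
The path A-G-E-D has 3 edges.

3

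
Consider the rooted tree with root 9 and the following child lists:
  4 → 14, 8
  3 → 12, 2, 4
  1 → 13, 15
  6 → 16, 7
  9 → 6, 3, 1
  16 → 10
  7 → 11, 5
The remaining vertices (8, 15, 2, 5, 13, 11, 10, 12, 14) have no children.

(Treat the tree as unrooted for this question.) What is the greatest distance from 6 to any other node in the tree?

Distances from 6 peak at 4, attained at 8 (14 also at distance 4).
6–9–3–4–8

4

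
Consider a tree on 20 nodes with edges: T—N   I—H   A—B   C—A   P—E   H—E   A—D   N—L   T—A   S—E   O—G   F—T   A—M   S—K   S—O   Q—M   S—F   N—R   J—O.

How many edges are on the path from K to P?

Walking from K: K - S - E - P. Length 3.

3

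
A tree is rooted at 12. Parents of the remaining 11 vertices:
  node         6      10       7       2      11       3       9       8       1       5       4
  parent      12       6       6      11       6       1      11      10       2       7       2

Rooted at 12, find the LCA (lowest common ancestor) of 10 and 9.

Path 10→root: 10 6 12; path 9→root: 9 11 6 12.
First common node: 6.

6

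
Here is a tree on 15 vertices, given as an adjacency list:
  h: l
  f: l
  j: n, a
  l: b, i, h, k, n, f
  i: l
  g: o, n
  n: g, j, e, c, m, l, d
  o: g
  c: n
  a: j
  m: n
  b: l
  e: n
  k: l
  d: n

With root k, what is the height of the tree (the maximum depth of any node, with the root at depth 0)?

o sits deepest: k-l-n-g-o — 4 edges from the root.

4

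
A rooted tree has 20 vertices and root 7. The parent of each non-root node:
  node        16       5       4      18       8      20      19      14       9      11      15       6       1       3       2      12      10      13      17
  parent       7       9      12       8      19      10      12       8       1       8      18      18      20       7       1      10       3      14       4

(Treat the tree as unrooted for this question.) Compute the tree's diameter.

BFS from 5 reaches 13 last, at distance 9; BFS from 13 confirms no node is farther.
Path: 5 - 9 - 1 - 20 - 10 - 12 - 19 - 8 - 14 - 13.

9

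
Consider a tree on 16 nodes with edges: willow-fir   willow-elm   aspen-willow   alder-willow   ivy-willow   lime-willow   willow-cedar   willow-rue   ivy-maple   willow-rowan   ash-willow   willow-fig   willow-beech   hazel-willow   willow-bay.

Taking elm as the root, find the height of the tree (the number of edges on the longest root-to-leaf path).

3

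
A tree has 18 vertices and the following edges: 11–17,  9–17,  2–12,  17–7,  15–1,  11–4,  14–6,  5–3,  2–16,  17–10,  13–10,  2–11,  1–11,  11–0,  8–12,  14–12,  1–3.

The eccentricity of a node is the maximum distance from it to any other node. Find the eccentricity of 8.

6

A farthest node from 8 is 5 (13 also at distance 6).
The path 8–12–2–11–1–3–5 has 6 edges.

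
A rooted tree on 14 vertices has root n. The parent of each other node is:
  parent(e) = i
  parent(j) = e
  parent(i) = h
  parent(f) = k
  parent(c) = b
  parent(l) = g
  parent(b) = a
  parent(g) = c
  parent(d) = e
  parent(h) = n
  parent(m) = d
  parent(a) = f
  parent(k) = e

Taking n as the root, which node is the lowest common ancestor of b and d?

e

Path b→root: b a f k e i h n; path d→root: d e i h n.
First common node: e.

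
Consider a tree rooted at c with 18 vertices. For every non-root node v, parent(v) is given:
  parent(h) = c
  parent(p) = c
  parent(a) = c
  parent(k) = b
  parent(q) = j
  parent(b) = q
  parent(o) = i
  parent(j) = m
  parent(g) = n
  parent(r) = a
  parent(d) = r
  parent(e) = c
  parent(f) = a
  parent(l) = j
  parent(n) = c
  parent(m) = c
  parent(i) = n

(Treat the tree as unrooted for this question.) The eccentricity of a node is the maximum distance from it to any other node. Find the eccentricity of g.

The node farthest from g is k, via g–n–c–m–j–q–b–k — 7 edges.

7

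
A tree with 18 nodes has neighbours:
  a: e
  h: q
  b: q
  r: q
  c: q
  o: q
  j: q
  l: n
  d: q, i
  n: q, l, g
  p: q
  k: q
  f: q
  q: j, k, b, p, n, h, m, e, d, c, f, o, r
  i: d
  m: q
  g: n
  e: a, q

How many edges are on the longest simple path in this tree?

A longest path is i - d - q - e - a, with 4 edges.

4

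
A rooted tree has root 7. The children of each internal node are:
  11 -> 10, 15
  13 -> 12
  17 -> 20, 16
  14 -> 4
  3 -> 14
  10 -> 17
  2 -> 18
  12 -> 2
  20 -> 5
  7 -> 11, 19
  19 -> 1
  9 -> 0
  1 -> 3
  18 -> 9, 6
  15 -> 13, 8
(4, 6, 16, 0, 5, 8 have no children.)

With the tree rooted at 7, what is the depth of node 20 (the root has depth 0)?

4

Path from 7 to 20: 7–11–10–17–20, which has 4 edges.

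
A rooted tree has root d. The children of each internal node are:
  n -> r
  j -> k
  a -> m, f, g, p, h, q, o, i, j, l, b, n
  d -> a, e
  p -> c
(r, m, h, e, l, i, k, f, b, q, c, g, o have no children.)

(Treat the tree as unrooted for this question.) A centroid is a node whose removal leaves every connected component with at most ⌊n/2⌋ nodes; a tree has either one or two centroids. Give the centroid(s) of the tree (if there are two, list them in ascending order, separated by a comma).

If a is removed the pieces have sizes 2, 2, 2, 2, 1, 1, 1, 1, 1, 1, 1, 1, 1, all ≤ ⌊18/2⌋ = 9.
No neighbour of a does as well, so a is the unique centroid.

a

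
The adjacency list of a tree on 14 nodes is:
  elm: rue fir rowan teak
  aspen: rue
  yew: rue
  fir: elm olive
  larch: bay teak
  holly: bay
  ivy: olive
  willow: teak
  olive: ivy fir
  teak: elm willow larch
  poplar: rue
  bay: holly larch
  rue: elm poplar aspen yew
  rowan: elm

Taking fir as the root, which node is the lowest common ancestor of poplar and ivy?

poplar's ancestor chain is poplar, rue, elm, fir and ivy's is ivy, olive, fir; they first meet at fir.

fir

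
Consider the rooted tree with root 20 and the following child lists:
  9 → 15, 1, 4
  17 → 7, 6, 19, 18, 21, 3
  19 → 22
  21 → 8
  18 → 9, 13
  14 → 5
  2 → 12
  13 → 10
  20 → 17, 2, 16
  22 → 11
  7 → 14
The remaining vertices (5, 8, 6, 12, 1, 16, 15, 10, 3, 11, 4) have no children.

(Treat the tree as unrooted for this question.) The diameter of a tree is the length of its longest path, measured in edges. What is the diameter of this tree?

Starting from 12, a farthest node is 1 at distance 6.
One longest path: 12–2–20–17–18–9–1.
So the diameter is 6.

6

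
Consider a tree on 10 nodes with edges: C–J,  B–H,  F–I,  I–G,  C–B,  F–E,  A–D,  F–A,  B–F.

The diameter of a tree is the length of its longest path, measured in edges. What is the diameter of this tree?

5

BFS from J reaches D last, at distance 5; BFS from D confirms no node is farther.
Path: J-C-B-F-A-D.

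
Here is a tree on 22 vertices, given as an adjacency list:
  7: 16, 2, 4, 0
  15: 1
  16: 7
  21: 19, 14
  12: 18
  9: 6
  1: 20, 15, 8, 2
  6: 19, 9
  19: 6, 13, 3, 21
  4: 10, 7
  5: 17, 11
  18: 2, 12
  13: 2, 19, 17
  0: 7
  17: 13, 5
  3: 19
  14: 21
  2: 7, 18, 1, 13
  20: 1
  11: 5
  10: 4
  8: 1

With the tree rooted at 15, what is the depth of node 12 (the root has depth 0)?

4

Path from 15 to 12: 15 – 1 – 2 – 18 – 12, which has 4 edges.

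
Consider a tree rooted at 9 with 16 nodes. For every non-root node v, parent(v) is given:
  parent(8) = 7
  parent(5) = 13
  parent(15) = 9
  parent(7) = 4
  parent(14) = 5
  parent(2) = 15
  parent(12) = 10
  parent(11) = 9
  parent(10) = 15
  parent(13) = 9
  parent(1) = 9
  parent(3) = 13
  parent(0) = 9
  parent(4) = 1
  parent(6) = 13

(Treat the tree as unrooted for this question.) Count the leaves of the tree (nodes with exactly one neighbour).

Exactly 8 nodes have a single neighbour: 0, 2, 3, 6, 8, 11, 12, 14.

8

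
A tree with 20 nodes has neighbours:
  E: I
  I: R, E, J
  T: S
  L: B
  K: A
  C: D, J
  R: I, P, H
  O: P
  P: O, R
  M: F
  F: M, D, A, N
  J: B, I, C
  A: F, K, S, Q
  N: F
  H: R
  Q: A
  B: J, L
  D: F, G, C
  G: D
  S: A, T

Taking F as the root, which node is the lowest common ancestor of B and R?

Path B→root: B J C D F; path R→root: R I J C D F.
First common node: J.

J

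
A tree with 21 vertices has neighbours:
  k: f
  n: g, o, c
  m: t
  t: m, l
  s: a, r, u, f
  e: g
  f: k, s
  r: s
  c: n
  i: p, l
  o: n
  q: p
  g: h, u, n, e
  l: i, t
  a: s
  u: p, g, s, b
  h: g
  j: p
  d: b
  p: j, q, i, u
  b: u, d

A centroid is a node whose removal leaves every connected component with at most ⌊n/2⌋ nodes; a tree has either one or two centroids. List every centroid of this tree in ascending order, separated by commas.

u

Removing u splits the tree into components of sizes 7, 6, 5, 2; the largest is 7 ≤ ⌊21/2⌋ = 10.
No neighbour of u does as well, so u is the unique centroid.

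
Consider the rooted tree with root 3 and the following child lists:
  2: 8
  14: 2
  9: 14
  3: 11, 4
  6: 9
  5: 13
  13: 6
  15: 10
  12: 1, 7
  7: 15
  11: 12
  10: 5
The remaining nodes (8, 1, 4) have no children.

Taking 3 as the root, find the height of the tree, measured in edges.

12

A deepest node is 8, reached by 3-11-12-7-15-10-5-13-6-9-14-2-8.
That path has 12 edges, so the height is 12.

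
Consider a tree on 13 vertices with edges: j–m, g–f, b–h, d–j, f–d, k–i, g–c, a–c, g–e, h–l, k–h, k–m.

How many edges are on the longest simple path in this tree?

Starting from l, a farthest node is a at distance 9.
One longest path: l-h-k-m-j-d-f-g-c-a.
So the diameter is 9.

9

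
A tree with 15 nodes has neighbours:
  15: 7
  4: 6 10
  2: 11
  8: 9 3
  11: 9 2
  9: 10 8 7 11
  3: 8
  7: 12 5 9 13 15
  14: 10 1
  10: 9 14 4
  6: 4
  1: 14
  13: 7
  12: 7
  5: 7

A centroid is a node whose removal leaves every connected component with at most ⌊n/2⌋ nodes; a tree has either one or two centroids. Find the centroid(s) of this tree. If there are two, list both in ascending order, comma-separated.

9

Removing 9 splits the tree into components of sizes 5, 5, 2, 2; the largest is 5 ≤ ⌊15/2⌋ = 7.
Every other node leaves some component of size > 7, so the centroid is unique.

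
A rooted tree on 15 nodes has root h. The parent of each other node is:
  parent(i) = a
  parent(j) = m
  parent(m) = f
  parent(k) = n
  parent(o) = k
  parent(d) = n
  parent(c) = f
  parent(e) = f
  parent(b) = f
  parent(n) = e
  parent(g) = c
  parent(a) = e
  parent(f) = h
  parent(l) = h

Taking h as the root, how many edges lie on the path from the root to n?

3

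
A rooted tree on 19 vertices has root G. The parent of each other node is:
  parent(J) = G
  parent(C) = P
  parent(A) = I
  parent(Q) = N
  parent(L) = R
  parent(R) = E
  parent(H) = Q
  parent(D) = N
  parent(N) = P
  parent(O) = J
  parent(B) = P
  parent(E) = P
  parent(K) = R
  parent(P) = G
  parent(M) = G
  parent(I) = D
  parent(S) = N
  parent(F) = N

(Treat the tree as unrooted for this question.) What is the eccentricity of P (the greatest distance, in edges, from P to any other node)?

The node farthest from P is A, via P–N–D–I–A — 4 edges.

4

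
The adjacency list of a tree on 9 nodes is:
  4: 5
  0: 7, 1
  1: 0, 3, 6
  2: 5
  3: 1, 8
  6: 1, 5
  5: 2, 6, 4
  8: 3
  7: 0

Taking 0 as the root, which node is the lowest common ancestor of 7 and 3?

0

Path 7→root: 7 0; path 3→root: 3 1 0.
First common node: 0.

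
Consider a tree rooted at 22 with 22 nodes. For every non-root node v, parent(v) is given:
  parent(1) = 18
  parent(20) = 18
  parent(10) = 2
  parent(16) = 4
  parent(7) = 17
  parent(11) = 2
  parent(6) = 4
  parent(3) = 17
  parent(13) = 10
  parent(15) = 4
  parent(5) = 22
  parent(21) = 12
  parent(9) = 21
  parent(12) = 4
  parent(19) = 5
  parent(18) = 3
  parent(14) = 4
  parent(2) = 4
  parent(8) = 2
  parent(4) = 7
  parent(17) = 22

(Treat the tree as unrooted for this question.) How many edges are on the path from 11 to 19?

7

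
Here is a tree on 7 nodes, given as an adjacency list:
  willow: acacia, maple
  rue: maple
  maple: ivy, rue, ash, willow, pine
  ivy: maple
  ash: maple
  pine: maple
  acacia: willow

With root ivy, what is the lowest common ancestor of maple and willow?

maple's ancestor chain is maple, ivy and willow's is willow, maple, ivy; they first meet at maple.

maple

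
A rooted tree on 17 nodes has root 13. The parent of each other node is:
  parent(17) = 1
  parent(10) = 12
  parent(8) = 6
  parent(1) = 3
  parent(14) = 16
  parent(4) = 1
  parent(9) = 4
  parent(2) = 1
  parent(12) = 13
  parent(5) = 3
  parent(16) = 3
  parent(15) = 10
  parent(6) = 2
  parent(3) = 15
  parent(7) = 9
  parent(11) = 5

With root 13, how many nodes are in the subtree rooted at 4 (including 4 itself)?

Descendants of 4 (including itself): 4, 9, 7. That's 3.

3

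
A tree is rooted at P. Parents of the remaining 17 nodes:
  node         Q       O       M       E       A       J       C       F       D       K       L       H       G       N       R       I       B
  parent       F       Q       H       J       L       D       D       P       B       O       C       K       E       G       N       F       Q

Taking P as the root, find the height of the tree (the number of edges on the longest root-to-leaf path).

R sits deepest: P-F-Q-B-D-J-E-G-N-R — 9 edges from the root.

9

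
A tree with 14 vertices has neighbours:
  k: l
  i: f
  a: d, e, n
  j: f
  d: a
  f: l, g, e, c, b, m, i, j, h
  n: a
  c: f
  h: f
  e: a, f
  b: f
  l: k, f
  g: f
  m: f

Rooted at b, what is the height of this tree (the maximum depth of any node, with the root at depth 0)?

The longest root-to-leaf path is b → f → e → a → d (4 edges).

4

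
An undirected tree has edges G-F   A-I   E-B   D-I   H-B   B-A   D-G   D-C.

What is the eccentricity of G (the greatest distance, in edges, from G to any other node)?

A farthest node from G is H (E also at distance 5).
The path G–D–I–A–B–H has 5 edges.

5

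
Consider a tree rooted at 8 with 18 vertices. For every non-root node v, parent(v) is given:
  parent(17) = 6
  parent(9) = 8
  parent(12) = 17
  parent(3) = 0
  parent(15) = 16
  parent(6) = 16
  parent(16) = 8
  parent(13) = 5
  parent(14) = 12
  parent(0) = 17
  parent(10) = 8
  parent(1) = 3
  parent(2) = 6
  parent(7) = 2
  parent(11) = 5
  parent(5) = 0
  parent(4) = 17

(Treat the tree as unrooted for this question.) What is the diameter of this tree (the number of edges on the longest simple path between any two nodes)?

7

A longest path is 9-8-16-6-17-0-5-13, with 7 edges.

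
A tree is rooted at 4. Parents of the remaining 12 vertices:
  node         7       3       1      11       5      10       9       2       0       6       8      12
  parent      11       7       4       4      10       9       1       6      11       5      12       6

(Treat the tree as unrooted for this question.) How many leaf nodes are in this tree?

4

Degree-1 nodes: 0, 2, 3, 8 — 4 of them.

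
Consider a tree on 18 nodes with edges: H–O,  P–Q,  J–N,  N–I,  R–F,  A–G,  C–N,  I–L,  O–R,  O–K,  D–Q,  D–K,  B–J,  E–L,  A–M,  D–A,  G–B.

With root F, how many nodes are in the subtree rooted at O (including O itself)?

16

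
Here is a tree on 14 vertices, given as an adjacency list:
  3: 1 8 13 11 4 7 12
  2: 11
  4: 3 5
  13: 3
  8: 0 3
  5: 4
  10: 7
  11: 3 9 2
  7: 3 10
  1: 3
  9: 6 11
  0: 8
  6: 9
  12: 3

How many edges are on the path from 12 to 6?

4

Walking from 12: 12 - 3 - 11 - 9 - 6. Length 4.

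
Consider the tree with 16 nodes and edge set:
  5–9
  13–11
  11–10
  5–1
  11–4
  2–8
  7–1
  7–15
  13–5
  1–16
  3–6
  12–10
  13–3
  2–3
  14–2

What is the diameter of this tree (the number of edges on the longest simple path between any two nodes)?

A longest path is 15-7-1-5-13-11-10-12, with 7 edges.

7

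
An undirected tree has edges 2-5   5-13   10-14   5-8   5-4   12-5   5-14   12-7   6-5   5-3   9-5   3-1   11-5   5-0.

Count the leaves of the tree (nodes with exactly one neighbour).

11

Degree-1 nodes: 0, 1, 2, 4, 6, 7, 8, 9, 10, 11, 13 — 11 of them.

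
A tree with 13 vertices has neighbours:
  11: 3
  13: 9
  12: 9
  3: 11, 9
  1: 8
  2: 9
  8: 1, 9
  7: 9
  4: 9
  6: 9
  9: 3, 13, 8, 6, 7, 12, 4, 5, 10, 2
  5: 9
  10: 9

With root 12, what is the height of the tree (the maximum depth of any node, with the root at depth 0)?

A deepest node is 1, reached by 12-9-8-1.
That path has 3 edges, so the height is 3.

3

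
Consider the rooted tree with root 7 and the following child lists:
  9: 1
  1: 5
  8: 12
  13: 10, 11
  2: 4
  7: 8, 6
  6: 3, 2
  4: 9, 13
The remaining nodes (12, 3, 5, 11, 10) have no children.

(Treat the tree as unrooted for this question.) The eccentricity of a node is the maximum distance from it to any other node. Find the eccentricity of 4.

5

A farthest node from 4 is 12.
The path 4 – 2 – 6 – 7 – 8 – 12 has 5 edges.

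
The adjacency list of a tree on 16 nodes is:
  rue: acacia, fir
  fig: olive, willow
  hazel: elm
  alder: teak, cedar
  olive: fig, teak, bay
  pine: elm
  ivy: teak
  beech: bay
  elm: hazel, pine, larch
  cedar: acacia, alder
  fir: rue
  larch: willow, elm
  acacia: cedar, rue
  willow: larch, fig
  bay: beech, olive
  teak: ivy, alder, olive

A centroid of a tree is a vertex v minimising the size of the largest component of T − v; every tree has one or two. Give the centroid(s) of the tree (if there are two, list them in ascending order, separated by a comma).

olive

Removing olive splits the tree into components of sizes 7, 6, 2; the largest is 7 ≤ ⌊16/2⌋ = 8.
No neighbour of olive does as well, so olive is the unique centroid.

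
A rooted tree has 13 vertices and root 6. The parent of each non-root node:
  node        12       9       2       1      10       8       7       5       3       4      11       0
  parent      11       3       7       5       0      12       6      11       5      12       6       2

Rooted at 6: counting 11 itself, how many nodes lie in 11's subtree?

8

The subtree rooted at 11 contains: 11, 5, 12, 3, 1, 4, 8, 9 — 8 nodes.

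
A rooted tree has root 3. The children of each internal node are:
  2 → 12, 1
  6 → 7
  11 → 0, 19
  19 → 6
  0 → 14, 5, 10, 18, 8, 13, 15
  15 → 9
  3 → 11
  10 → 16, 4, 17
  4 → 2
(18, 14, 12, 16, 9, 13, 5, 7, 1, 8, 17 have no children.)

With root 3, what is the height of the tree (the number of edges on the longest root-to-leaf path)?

12 sits deepest: 3 → 11 → 0 → 10 → 4 → 2 → 12 — 6 edges from the root.

6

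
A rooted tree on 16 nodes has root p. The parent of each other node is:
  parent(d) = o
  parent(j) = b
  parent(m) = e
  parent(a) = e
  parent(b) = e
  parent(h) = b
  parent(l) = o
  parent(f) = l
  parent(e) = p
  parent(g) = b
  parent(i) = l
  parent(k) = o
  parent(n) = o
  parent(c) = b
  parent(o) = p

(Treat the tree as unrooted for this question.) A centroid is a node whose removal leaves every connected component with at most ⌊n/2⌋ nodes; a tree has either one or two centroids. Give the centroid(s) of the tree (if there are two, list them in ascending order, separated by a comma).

If e is removed the pieces have sizes 8, 5, 1, 1, all ≤ ⌊16/2⌋ = 8.
p is adjacent to e and is also a centroid (the largest component after removing it is likewise 8).

e, p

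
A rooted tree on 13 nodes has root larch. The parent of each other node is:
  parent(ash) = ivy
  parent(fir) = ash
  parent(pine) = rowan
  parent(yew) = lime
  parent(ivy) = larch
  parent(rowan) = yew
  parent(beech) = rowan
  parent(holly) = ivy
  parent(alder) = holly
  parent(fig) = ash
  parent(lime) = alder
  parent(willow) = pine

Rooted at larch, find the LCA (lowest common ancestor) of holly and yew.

Path holly→root: holly ivy larch; path yew→root: yew lime alder holly ivy larch.
First common node: holly.

holly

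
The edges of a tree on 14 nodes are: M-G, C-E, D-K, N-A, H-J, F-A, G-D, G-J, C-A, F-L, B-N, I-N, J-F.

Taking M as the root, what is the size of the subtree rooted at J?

10

The subtree rooted at J contains: J, F, H, A, L, C, N, E, I, B — 10 nodes.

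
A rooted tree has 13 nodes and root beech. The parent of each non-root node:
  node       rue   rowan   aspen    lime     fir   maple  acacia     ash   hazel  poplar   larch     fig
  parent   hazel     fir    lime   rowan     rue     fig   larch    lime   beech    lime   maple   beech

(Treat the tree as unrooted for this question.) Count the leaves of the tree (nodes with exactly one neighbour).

Degree-1 nodes: acacia, ash, aspen, poplar — 4 of them.

4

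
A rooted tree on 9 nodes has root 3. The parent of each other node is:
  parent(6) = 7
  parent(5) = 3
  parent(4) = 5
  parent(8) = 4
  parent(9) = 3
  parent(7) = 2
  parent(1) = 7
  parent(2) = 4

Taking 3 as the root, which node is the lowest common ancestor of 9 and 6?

3

9's ancestor chain is 9, 3 and 6's is 6, 7, 2, 4, 5, 3; they first meet at 3.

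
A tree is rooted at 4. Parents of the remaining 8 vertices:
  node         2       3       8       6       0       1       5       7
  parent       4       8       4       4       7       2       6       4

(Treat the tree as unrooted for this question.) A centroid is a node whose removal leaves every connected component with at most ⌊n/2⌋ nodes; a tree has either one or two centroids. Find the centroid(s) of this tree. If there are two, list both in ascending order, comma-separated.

4

Removing 4 splits the tree into components of sizes 2, 2, 2, 2; the largest is 2 ≤ ⌊9/2⌋ = 4.
No neighbour of 4 does as well, so 4 is the unique centroid.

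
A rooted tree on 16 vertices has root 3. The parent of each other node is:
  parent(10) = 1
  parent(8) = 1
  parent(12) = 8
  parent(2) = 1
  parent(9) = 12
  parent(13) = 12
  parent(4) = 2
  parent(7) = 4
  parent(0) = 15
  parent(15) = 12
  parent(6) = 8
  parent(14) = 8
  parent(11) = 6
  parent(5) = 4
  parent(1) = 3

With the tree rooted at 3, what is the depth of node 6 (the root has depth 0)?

3

3–1–8–6 — 3 edges.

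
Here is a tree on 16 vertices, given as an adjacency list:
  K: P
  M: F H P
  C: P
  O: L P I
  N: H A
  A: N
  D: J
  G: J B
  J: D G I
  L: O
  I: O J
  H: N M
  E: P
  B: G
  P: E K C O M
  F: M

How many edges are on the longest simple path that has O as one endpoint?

5

The node farthest from O is A, via O – P – M – H – N – A — 5 edges.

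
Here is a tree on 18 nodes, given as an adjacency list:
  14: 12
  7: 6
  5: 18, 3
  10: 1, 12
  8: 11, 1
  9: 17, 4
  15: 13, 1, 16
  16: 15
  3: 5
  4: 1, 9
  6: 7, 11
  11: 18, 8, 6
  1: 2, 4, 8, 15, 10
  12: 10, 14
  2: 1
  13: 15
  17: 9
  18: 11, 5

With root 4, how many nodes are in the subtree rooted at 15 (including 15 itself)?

3

The subtree rooted at 15 contains: 15, 16, 13 — 3 nodes.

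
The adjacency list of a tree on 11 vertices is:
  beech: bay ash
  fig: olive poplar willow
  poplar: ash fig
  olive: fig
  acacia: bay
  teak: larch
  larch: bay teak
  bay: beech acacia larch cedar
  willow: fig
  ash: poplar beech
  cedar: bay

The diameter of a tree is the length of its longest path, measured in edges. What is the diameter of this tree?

7

A longest path is willow – fig – poplar – ash – beech – bay – larch – teak, with 7 edges.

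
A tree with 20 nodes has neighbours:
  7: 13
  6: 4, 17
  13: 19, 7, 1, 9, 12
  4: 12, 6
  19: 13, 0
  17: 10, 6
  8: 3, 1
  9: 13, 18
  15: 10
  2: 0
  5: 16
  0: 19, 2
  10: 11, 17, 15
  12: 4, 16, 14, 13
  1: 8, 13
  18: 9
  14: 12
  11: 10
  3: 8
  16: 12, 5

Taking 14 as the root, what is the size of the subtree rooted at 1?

Descendants of 1 (including itself): 1, 8, 3. That's 3.

3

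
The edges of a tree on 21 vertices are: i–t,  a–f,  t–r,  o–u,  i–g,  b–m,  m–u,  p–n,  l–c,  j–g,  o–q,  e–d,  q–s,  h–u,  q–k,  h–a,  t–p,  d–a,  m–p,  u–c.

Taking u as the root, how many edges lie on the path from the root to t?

u – m – p – t — 3 edges.

3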